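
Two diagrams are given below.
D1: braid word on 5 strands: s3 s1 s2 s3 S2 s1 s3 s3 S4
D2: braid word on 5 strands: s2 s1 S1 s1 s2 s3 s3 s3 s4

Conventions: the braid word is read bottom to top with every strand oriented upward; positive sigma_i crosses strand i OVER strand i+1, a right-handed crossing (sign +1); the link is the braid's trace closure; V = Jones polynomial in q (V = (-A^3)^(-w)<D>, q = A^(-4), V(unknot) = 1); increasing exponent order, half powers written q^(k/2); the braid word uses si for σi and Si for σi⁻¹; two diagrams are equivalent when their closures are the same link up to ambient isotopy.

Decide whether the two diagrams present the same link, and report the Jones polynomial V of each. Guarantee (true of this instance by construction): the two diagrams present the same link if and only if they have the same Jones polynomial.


equivalent: yes
D1 (bracket -A^-11 + A^-7 - A^-3 + 2A + A^9; 9 crossings at w = +5): V = -q^(3/2) - 2q^(7/2) + q^(9/2) - q^(11/2) + q^(13/2)
V(D2) = -q^(3/2) - 2q^(7/2) + q^(9/2) - q^(11/2) + q^(13/2)  (w +7, c 9, <D> = -A^-5 + A^-1 - A^3 + 2A^7 + A^15)
key observation: Markov moves rewrite D1 (9 crossings) into D2 (9)


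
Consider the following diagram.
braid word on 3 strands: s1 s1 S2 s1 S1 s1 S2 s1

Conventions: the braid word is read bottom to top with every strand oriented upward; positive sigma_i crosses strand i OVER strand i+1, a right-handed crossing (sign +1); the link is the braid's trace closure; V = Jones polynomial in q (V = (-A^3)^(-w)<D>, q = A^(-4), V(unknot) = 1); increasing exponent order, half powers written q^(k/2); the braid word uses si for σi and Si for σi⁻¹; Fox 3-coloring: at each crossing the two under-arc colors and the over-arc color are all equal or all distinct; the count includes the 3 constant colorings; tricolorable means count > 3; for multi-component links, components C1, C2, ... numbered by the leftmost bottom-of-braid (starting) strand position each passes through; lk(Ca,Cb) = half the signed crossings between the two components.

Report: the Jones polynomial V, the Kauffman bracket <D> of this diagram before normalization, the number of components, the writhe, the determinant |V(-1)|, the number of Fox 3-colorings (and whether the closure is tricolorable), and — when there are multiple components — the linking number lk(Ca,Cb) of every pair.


Jones polynomial: V(q) = q^-1 - 1 + 2q - 2q^2 + 2q^3 - 2q^4 + q^5
<D> = A^-14 - 2A^-10 + 2A^-6 - 2A^-2 + 2A^2 - A^6 + A^10; writhe +2
components 1, writhe +2 (8 crossings)
3-colorings: 3 of 3^8, det 11 — not tricolorable
note: V spans 6 powers of q: at least 6 crossings in any diagram


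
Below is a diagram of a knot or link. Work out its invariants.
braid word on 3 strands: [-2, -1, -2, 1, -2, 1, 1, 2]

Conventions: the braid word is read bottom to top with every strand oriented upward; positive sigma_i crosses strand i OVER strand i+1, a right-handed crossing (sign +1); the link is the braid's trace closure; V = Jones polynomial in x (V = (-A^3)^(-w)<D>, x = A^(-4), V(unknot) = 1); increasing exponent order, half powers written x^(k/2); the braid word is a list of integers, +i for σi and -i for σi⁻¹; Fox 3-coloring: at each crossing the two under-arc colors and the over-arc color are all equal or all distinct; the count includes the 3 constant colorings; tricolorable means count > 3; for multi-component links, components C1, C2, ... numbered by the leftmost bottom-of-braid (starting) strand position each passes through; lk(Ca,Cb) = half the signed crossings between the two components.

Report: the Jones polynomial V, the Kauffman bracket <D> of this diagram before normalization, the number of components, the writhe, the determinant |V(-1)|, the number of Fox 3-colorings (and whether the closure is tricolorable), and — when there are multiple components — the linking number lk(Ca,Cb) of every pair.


V(x) = x^-2 - x^-1 + 1 - x + x^2
bracket: A^-8 - A^-4 + 1 - A^4 + A^8, w = 0
1 component, writhe 0, over 8 crossings
det 5, colorings 3 of 3^8 — not tricolorable
observation: V is palindromic (span 4, det 5): x -> 1/x fixes it; necessary, not sufficient, for amphichirality


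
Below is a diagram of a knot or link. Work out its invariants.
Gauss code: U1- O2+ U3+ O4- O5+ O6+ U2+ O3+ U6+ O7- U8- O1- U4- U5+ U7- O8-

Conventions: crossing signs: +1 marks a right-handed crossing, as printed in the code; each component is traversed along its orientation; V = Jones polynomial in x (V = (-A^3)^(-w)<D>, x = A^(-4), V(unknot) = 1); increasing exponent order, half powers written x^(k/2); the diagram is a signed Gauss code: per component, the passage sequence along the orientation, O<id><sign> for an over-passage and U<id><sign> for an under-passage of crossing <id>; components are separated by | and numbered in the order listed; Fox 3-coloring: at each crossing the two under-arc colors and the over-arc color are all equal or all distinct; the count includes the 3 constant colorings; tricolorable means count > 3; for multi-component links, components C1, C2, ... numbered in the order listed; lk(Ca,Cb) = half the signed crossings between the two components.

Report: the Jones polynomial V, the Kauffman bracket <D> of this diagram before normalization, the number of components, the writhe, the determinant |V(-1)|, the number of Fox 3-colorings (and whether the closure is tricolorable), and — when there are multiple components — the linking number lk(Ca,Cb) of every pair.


Jones polynomial: V(x) = -x^-3 + x^-2 - x^-1 + 3 - x + x^2 - x^3
<D> = -A^-12 + A^-8 - A^-4 + 3 - A^4 + A^8 - A^12; writhe 0
components 1, writhe 0 (8 crossings)
3-colorings: 27 of 3^8, det 9 — tricolorable
note: w = 0 shifts under R1 moves; the (-A^3)^(0) factor cancels that in V


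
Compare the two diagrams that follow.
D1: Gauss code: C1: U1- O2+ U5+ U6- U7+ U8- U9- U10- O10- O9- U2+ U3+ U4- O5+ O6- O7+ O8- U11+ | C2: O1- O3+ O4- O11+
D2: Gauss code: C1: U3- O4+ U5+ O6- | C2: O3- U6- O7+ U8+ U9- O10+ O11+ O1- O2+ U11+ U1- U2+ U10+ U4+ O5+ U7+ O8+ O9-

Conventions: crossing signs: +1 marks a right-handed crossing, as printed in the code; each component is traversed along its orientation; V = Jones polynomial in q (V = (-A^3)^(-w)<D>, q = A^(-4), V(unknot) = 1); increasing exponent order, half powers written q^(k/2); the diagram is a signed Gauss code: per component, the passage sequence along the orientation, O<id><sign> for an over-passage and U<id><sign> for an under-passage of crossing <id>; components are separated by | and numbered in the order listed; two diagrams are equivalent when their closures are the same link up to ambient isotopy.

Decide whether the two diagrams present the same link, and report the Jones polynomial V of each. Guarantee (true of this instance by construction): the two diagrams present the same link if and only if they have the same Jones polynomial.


equivalent: no
V(D1) = -q^(-1/2) - q^(1/2)  (w -1, c 11, <D> = A^-5 + A^-1)
V(D2) = -q^(-3/2) + q^(-1/2) - 2q^(1/2) + q^(3/2) - 2q^(5/2) + q^(7/2)  [11 crossings, <D> = -A^-5 + 2A^-1 - A^3 + 2A^7 - A^11 + A^15, w = +3]
key observation: 2 classes among 2 diagrams; unequal V(q) rules out equality


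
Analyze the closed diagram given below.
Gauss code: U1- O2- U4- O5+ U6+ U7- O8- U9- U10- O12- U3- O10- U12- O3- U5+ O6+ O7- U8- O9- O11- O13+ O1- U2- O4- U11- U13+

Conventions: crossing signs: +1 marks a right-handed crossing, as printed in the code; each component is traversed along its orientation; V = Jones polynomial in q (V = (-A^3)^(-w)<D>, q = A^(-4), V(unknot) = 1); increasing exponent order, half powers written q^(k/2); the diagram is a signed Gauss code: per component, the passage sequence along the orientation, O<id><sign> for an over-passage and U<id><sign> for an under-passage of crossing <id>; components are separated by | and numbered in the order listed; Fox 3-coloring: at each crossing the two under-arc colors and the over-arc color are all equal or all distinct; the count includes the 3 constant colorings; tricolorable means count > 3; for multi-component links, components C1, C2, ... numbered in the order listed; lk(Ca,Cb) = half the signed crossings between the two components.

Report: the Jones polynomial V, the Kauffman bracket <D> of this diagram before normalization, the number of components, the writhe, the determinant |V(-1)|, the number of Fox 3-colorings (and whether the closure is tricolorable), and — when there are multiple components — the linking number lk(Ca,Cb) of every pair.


Jones polynomial: V(q) = q^-8 - 2q^-7 + q^-6 - 2q^-5 + 2q^-4 + q^-2
<D> = -A^-13 - 2A^-5 + 2A^-1 - A^3 + 2A^7 - A^11; writhe -7
components 1, writhe -7 (13 crossings)
3-colorings: 27 of 3^13, det 9 — tricolorable
note: the span of V is 6, forcing >= 6 crossings in any diagram


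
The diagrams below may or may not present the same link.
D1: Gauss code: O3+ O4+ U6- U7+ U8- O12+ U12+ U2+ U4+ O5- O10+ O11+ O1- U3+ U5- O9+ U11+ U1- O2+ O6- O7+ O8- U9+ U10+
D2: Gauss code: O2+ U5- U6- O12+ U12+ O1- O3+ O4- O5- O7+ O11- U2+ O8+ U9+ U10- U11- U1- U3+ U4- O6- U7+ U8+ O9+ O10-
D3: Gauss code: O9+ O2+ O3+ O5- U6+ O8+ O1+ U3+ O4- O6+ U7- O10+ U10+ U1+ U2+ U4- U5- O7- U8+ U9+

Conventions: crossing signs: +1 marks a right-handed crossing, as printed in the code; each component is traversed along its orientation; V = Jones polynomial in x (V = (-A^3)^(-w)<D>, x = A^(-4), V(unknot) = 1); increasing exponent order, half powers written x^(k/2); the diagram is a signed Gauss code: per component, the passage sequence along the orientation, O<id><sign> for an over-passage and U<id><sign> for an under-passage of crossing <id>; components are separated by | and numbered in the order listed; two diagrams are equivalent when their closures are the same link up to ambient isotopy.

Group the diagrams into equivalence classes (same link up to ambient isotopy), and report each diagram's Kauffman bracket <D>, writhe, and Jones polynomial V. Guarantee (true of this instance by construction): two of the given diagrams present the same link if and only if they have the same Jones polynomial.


classes: {D1} | {D2} | {D3}
V(D1) = 1  [12 crossings, <D> = A^12, w = +4]
D2 (bracket A^-8 - A^-4 + 1 - A^4 + A^8; 12 crossings at w = 0): V = x^-2 - x^-1 + 1 - x + x^2
V(D3) = x + x^3 - x^4  (w +4, c 10, <D> = -A^-4 + 1 + A^8)
insight: 3 classes among 3 diagrams; unequal V(x) rules out equality


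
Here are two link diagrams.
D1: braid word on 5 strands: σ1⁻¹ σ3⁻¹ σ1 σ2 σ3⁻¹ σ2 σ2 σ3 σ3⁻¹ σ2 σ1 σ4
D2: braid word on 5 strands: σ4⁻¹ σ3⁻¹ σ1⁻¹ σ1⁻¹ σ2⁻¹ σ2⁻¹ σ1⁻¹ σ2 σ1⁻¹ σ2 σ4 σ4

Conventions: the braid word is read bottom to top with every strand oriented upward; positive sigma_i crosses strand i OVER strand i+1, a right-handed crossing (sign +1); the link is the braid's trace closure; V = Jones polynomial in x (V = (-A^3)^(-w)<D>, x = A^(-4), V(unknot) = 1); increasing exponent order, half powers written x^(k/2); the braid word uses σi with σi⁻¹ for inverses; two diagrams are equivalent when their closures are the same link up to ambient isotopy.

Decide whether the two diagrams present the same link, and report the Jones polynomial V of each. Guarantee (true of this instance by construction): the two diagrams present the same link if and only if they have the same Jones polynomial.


same link: no
V(D1) = x^-1 - 1 + 2x - 2x^2 + 2x^3 - 2x^4 + x^5  [12 crossings, <D> = A^-8 - 2A^-4 + 2 - 2A^4 + 2A^8 - A^12 + A^16, w = +4]
V(D2) = x^-7 - 2x^-6 + 2x^-5 - 3x^-4 + 3x^-3 - 2x^-2 + 2x^-1  (w -4, c 12, <D> = 2A^-8 - 2A^-4 + 3 - 3A^4 + 2A^8 - 2A^12 + A^16)
note: V(x) takes 2 values over 2 diagrams, fixing the grouping


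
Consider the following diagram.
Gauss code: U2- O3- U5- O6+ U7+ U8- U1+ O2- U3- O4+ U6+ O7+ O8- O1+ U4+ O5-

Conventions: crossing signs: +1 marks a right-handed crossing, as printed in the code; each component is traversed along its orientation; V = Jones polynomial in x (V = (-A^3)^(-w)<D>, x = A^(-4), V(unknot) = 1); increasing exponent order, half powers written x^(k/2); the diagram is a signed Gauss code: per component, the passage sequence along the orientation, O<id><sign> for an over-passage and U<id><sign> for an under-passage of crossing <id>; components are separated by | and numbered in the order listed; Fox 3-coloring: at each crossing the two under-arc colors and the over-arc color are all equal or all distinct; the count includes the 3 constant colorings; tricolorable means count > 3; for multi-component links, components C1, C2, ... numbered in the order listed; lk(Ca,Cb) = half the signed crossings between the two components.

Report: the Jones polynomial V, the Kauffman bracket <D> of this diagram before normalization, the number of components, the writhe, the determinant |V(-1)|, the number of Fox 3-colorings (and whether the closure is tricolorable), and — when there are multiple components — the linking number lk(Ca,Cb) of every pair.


Jones polynomial: V(x) = -x^-3 + 2x^-2 - 2x^-1 + 3 - 2x + 2x^2 - x^3
<D> = -A^-12 + 2A^-8 - 2A^-4 + 3 - 2A^4 + 2A^8 - A^12; writhe 0
components 1, writhe 0 (8 crossings)
3-colorings: 3 of 3^8, det 13 — not tricolorable
note: V spans 6 powers of x: at least 6 crossings in any diagram


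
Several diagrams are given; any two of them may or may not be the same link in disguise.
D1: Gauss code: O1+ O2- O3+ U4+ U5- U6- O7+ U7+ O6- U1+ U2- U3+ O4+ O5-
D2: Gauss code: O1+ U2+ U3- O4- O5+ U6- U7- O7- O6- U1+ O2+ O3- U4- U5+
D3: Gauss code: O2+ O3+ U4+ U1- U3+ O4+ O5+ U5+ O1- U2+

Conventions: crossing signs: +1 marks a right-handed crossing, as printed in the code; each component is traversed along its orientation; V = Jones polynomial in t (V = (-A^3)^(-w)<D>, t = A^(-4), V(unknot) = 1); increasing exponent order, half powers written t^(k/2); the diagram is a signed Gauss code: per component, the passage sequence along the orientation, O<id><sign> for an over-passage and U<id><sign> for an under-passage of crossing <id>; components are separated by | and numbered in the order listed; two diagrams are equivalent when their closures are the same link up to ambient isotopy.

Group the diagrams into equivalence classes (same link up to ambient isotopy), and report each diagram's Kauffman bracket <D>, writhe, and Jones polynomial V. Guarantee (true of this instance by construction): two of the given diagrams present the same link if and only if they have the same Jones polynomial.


equivalence classes: {D1, D2, D3}
D1 (bracket -A^3; 7 crossings at w = +1): V = 1
V(D2) = 1  (w -1, c 7, <D> = -A^-3)
V(D3) = 1  (w +3, c 5, <D> = -A^9)
observation: all 3 diagrams share one V(t), hence one class


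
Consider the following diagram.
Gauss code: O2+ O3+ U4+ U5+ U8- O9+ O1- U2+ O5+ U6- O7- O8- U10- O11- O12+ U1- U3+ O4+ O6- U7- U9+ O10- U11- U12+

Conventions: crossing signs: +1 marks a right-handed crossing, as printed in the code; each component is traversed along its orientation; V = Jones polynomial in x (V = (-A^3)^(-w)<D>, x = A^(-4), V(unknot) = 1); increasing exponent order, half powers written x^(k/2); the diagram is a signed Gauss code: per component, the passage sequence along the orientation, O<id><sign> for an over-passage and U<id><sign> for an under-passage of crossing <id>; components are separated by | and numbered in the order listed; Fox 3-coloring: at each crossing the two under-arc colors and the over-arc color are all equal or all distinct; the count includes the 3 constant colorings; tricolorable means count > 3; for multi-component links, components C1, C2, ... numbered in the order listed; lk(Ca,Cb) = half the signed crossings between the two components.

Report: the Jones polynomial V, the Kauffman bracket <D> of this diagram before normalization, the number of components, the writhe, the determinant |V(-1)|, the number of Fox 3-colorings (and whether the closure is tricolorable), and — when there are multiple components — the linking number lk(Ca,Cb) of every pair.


V = -x^-3 + x^-2 - x^-1 + 3 - x + x^2 - x^3
<D> = -A^-12 + A^-8 - A^-4 + 3 - A^4 + A^8 - A^12 (w = 0)
1 component over 12 crossings, w = 0
27 Fox colorings among 3^12, |V(-1)| = 9: tricolorable
why: palindromic: swapping x for 1/x fixes V


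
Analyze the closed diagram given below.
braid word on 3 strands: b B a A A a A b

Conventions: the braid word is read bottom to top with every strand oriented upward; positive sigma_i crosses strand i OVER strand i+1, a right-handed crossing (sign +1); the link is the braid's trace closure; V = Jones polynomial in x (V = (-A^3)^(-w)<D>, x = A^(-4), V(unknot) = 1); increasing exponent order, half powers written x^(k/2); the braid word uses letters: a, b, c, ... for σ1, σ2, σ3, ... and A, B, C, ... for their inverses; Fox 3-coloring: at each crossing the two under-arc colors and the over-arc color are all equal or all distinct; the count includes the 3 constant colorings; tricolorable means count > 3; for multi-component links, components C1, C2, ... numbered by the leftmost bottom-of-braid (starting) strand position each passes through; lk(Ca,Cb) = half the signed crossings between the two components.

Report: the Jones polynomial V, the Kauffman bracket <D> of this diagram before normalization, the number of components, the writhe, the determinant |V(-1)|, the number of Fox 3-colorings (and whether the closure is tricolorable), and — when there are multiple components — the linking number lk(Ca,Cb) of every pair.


V = 1
<D> = 1 (w = 0)
1 component over 8 crossings, w = 0
3 Fox colorings among 3^8, |V(-1)| = 1: not tricolorable
why: free reduction leaves σ1⁻¹ σ2 of the original 8 letters


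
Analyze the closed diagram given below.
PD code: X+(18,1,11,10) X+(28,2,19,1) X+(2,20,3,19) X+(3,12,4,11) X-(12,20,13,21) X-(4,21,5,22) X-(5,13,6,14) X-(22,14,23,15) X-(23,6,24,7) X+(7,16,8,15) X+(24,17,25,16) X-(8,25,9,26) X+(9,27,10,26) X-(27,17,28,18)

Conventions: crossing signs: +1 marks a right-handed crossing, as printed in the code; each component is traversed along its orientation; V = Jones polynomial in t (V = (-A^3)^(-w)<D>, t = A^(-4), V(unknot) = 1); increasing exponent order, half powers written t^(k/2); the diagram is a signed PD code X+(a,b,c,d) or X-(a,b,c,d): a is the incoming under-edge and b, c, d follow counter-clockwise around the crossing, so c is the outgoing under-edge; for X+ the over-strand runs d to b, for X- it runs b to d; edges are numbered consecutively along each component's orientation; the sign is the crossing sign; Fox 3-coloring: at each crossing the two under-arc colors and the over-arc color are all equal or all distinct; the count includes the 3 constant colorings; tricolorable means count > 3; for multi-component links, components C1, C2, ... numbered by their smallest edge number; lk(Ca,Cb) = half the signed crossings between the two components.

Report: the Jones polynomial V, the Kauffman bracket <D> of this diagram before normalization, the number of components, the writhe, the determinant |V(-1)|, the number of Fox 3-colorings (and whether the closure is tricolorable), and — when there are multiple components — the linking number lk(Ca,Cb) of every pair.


Jones polynomial: V(t) = t^-2 + 2 + t^2
<D> = A^-8 + 2 + A^8; writhe 0
components 3, writhe 0 (14 crossings)
linking number lk(C1,C2) = +1
lk(C1,C3): 0
lk(C2,C3) = -1
3-colorings: 3 of 3^14, det 4 — not tricolorable
note: w = 0 (over 14 crossings) is diagram-only; (-A^3)^(0) removes it from V


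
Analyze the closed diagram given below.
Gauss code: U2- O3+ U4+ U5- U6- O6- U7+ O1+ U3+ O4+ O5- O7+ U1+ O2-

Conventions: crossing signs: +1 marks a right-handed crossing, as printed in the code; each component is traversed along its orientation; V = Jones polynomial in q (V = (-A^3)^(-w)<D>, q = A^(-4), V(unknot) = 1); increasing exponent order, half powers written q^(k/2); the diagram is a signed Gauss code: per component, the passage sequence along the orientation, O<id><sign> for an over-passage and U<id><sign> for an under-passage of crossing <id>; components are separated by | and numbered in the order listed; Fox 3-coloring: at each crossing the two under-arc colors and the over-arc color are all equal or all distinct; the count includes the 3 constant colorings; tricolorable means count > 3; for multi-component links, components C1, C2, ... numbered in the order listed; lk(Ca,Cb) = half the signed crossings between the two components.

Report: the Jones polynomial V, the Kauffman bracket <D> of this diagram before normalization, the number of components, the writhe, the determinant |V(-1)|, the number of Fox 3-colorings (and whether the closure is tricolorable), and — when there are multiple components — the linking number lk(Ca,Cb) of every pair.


V(q) = q + q^3 - q^4
bracket: A^-13 - A^-9 - A^-1, w = +1
1 component, writhe +1, over 7 crossings
det 3, colorings 9 of 3^7 — tricolorable
observation: w = +1 shifts under R1 moves; the (-A^3)^(-1) factor cancels that in V


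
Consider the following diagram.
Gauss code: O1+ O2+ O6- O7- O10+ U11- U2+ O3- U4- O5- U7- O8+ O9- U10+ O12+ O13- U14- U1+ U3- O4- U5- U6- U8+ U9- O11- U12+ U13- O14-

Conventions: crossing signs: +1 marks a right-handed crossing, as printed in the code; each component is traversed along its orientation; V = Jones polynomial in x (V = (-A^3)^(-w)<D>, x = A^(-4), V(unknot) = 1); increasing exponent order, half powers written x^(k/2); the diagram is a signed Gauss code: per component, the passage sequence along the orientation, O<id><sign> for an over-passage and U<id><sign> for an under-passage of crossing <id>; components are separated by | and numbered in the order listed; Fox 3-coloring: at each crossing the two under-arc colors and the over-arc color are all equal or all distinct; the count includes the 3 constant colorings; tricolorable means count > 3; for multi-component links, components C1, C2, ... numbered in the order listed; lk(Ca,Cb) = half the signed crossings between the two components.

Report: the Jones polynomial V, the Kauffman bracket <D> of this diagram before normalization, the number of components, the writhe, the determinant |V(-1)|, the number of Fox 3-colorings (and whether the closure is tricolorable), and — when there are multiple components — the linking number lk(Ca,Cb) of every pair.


Jones polynomial: V(x) = -x^-4 + x^-3 + x^-1
<D> = A^-8 + 1 - A^4; writhe -4
components 1, writhe -4 (14 crossings)
3-colorings: 9 of 3^14, det 3 — tricolorable
note: w = -4 (over 14 crossings) is diagram-only; (-A^3)^(4) removes it from V


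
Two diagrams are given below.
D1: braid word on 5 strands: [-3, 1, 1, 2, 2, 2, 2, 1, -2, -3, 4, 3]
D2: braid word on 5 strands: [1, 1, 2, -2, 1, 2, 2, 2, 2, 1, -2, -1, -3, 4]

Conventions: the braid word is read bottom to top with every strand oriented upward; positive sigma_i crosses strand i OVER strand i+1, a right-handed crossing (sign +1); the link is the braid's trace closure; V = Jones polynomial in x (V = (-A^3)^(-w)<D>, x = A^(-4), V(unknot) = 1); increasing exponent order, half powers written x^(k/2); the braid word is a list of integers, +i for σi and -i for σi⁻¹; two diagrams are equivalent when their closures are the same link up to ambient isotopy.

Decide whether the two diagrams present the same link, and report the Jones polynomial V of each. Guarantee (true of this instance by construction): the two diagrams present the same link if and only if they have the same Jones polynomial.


equivalent: yes
D1 (bracket -A^-18 + 2A^-14 - 3A^-10 + 3A^-6 - 3A^-2 + 3A^2 - A^6 + A^10; 12 crossings at w = +6): V = x^2 - x^3 + 3x^4 - 3x^5 + 3x^6 - 3x^7 + 2x^8 - x^9
D2 (bracket -A^-18 + 2A^-14 - 3A^-10 + 3A^-6 - 3A^-2 + 3A^2 - A^6 + A^10; 14 crossings at w = +6): V = x^2 - x^3 + 3x^4 - 3x^5 + 3x^6 - 3x^7 + 2x^8 - x^9
key observation: one V(x) for all 2 diagrams — one class (guaranteed)


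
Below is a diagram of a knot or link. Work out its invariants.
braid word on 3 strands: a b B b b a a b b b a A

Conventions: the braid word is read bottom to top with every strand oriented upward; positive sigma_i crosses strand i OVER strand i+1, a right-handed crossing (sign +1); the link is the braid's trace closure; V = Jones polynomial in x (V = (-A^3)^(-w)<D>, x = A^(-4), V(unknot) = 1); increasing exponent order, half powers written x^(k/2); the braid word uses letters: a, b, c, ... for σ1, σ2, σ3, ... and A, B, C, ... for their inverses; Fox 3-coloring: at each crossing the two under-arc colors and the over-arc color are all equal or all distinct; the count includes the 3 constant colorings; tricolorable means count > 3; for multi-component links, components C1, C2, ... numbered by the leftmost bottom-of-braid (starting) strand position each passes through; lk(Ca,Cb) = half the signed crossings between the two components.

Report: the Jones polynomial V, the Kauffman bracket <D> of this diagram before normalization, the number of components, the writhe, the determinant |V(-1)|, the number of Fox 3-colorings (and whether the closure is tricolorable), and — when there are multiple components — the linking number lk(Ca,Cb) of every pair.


Jones polynomial: V(x) = x^3 + x^5 - x^8
<D> = -A^-8 + A^4 + A^12; writhe +8
components 1, writhe +8 (12 crossings)
3-colorings: 9 of 3^12, det 3 — tricolorable
note: inverse pairs cancel, leaving σ1 σ2 σ2 σ1 σ1 σ2 σ2 σ2


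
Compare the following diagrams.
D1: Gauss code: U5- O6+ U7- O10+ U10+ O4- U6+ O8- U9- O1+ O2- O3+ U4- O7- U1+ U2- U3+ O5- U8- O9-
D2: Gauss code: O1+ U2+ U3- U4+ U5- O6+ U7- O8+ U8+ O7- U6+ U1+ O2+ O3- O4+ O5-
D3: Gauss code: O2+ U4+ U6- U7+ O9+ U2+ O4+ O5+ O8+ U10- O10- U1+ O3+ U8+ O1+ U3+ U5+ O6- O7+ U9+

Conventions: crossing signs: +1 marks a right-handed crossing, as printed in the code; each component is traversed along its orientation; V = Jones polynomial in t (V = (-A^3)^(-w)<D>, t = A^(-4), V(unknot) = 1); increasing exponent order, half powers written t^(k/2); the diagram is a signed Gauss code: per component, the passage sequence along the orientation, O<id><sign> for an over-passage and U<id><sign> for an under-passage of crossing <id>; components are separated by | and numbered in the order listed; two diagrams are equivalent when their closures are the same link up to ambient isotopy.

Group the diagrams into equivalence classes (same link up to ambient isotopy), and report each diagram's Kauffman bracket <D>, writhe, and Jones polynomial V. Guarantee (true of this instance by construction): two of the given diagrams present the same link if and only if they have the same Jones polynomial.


grouping into links: {D1} | {D2} | {D3}
V(D1) = -t^-6 + 2t^-5 - 3t^-4 + 4t^-3 - 3t^-2 + 3t^-1 - 2 + t  (w -2, c 10, <D> = A^-10 - 2A^-6 + 3A^-2 - 3A^2 + 4A^6 - 3A^10 + 2A^14 - A^18)
V(D2) = 1  (w +2, c 8, <D> = A^6)
D3 (bracket A^-14 - 2A^-10 + A^-6 - 2A^-2 + 2A^2 + A^10; 10 crossings at w = +6): V = t^2 + 2t^4 - 2t^5 + t^6 - 2t^7 + t^8
why: V(t) takes 3 values over 3 diagrams, fixing the grouping


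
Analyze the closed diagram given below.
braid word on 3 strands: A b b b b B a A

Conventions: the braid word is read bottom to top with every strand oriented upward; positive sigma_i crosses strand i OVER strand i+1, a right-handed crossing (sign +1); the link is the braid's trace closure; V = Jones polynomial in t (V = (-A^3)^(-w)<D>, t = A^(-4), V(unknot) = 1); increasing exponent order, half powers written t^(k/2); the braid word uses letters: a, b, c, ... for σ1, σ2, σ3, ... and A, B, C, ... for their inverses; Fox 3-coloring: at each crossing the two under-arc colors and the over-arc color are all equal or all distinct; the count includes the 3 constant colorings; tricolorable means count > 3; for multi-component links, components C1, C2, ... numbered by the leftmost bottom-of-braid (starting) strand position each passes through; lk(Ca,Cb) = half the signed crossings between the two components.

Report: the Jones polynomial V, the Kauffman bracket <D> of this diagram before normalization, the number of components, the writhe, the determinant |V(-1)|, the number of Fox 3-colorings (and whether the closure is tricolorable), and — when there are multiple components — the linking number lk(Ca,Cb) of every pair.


V(t) = t + t^3 - t^4
bracket: -A^-10 + A^-6 + A^2, w = +2
1 component, writhe +2, over 8 crossings
det 3, colorings 9 of 3^8 — tricolorable
observation: det 3 = |V(-1)|; divisible by 3, so tricolorable


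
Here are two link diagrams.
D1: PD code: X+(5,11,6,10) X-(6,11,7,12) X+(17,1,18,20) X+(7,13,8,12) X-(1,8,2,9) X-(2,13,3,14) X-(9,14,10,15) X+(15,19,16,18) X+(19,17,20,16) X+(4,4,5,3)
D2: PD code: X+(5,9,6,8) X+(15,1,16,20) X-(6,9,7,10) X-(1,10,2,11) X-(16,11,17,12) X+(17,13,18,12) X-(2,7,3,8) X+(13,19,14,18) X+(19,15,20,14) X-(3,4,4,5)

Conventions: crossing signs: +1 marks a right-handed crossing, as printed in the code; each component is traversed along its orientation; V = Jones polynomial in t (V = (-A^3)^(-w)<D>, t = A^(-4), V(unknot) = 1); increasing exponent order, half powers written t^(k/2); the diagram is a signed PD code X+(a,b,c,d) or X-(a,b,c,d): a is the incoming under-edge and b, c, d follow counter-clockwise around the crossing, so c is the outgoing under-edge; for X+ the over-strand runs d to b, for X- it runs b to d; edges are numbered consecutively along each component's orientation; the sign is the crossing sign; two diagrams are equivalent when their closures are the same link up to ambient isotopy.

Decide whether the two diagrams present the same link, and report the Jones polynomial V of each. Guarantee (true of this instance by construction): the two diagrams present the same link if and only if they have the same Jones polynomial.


equivalent: yes
D1 (bracket -A^-10 + A^-6 + A^2; 10 crossings at w = +2): V = t + t^3 - t^4
V(D2) = t + t^3 - t^4  [10 crossings, <D> = -A^-16 + A^-12 + A^-4, w = 0]
observation: one V(t) for all 2 diagrams — one class (guaranteed)


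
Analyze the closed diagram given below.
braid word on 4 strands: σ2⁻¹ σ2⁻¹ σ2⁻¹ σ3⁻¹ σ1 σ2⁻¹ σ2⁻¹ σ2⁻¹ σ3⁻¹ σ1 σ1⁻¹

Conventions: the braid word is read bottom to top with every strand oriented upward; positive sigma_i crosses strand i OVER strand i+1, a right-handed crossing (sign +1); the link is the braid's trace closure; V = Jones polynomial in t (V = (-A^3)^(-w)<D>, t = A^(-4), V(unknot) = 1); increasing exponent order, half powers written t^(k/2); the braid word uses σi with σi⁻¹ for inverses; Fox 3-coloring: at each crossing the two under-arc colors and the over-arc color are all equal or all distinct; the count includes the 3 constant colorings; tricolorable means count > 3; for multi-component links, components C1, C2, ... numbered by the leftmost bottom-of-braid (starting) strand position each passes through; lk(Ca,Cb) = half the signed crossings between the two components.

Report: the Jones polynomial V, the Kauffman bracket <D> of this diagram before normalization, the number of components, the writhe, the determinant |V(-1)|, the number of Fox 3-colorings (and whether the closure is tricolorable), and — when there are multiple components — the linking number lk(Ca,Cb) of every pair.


V(t) = -t^-8 + t^-5 + t^-3
bracket: -A^-9 - A^-1 + A^11, w = -7
1 component, writhe -7, over 11 crossings
det 3, colorings 9 of 3^11 — tricolorable
observation: w = -7 shifts under R1 moves; the (-A^3)^(7) factor cancels that in V


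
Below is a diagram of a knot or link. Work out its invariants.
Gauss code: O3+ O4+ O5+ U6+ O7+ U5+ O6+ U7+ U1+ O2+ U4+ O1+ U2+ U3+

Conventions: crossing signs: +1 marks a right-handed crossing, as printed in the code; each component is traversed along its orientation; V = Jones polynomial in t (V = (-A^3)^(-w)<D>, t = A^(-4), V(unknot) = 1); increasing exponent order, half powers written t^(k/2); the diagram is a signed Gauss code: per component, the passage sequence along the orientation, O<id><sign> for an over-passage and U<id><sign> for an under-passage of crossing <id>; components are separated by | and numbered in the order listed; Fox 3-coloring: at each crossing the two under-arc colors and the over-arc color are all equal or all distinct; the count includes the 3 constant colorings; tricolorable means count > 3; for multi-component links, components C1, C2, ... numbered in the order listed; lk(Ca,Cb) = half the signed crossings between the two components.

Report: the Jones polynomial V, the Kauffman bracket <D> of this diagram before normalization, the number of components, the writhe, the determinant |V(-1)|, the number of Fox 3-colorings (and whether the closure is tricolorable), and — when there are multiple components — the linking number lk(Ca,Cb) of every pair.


V = t^2 + 2t^4 - 2t^5 + t^6 - 2t^7 + t^8
<D> = -A^-11 + 2A^-7 - A^-3 + 2A - 2A^5 - A^13 (w = +7)
1 component over 7 crossings, w = +7
27 Fox colorings among 3^7, |V(-1)| = 9: tricolorable
why: V spans 6 powers of t: at least 6 crossings in any diagram


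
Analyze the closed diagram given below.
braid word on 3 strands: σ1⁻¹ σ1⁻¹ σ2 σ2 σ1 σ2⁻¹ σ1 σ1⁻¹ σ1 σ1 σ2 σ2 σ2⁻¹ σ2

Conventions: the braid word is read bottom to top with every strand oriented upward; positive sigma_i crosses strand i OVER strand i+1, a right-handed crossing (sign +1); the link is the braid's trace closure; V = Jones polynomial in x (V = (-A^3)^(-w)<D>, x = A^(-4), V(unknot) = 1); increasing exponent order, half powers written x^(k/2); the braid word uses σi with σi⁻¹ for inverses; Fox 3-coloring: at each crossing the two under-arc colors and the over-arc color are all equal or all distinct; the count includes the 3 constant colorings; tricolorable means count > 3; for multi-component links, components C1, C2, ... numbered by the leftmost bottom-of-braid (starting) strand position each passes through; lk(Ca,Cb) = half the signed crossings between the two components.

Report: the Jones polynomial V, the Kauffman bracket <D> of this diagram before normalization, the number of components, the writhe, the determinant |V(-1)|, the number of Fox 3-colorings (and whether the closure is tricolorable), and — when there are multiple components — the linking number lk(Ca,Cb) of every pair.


V(x) = -1 + 4x - 5x^2 + 7x^3 - 7x^4 + 6x^5 - 5x^6 + 3x^7 - x^8
bracket: -A^-20 + 3A^-16 - 5A^-12 + 6A^-8 - 7A^-4 + 7 - 5A^4 + 4A^8 - A^12, w = +4
1 component, writhe +4, over 14 crossings
det 39, colorings 9 of 3^14 — tricolorable
observation: the span of V is 8, forcing >= 8 crossings in any diagram


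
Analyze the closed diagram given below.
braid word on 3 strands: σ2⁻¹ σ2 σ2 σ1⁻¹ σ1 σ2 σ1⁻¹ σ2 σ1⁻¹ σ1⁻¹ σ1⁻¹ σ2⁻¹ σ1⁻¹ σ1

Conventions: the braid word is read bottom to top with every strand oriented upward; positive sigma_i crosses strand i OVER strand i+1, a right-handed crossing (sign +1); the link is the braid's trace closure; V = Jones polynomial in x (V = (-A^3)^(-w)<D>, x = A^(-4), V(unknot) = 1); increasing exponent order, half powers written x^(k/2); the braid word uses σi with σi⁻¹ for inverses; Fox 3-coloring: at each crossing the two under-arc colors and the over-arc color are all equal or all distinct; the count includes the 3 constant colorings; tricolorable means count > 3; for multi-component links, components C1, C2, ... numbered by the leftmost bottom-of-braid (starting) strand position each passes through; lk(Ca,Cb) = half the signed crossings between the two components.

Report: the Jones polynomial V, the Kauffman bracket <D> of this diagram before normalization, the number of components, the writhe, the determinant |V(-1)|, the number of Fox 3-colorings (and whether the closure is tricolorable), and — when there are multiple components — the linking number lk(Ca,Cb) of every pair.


Jones polynomial: V(x) = x^-5 - 2x^-4 + 2x^-3 - 2x^-2 + 2x^-1 - 1 + x
<D> = A^-10 - A^-6 + 2A^-2 - 2A^2 + 2A^6 - 2A^10 + A^14; writhe -2
components 1, writhe -2 (14 crossings)
3-colorings: 3 of 3^14, det 11 — not tricolorable
note: free reduction leaves σ2 σ2 σ1⁻¹ σ2 σ1⁻¹ σ1⁻¹ σ1⁻¹ σ2⁻¹ of the original 14 letters


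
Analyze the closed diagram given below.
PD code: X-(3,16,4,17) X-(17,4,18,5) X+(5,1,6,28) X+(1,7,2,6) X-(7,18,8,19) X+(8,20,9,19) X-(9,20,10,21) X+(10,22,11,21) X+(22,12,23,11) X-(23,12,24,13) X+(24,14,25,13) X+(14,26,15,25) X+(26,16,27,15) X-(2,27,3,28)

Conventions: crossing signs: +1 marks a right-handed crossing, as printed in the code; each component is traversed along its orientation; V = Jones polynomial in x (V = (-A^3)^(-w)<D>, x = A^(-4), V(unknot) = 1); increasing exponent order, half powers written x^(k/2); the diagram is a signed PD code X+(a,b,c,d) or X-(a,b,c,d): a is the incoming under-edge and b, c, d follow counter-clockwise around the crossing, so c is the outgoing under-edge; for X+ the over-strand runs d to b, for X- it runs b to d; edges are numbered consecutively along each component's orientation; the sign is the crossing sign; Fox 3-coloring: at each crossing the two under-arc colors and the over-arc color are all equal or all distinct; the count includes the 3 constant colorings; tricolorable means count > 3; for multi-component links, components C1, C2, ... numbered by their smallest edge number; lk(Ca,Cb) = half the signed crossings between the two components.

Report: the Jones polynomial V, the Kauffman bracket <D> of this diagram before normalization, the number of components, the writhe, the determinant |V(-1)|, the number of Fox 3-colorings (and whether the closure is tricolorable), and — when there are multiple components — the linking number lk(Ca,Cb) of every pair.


V(x) = x^-1 - 1 + 2x - 2x^2 + 2x^3 - 2x^4 + x^5
bracket: A^-14 - 2A^-10 + 2A^-6 - 2A^-2 + 2A^2 - A^6 + A^10, w = +2
1 component, writhe +2, over 14 crossings
det 11, colorings 3 of 3^14 — not tricolorable
observation: w = +2 (over 14 crossings) is diagram-only; (-A^3)^(-2) removes it from V


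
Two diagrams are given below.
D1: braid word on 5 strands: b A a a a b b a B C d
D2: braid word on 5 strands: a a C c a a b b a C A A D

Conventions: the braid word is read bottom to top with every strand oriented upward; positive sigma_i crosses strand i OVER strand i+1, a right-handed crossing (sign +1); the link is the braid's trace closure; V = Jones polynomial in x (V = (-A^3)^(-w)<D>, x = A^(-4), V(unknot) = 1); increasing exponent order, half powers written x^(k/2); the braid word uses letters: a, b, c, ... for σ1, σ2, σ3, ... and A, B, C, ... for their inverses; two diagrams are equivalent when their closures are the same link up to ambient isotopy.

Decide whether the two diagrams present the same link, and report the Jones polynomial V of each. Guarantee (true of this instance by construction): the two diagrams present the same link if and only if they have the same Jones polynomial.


equivalent: yes
V(D1) = -x^(3/2) - 2x^(7/2) + x^(9/2) - x^(11/2) + x^(13/2)  (w +5, c 11, <D> = -A^-11 + A^-7 - A^-3 + 2A + A^9)
V(D2) = -x^(3/2) - 2x^(7/2) + x^(9/2) - x^(11/2) + x^(13/2)  [13 crossings, <D> = -A^-17 + A^-13 - A^-9 + 2A^-5 + A^3, w = +3]
key observation: D2 (13 crossings) and D1 (11) are Markov-related braid presentations


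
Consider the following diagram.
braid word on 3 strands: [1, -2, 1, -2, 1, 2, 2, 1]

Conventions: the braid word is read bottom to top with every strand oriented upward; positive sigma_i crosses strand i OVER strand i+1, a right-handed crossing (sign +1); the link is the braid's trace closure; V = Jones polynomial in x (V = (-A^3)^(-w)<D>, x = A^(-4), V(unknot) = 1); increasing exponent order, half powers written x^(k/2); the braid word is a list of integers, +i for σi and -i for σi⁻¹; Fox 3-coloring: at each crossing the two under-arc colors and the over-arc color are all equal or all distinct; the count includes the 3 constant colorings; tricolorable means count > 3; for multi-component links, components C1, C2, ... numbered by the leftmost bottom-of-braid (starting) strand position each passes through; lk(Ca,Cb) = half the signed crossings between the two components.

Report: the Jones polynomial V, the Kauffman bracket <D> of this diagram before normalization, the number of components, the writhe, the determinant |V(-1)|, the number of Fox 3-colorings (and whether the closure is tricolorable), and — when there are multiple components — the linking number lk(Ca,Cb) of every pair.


V = 2x - 2x^2 + 3x^3 - 3x^4 + 2x^5 - 2x^6 + x^7
<D> = A^-16 - 2A^-12 + 2A^-8 - 3A^-4 + 3 - 2A^4 + 2A^8 (w = +4)
1 component over 8 crossings, w = +4
9 Fox colorings among 3^8, |V(-1)| = 15: tricolorable
why: w = +4 (over 8 crossings) is diagram-only; (-A^3)^(-4) removes it from V
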